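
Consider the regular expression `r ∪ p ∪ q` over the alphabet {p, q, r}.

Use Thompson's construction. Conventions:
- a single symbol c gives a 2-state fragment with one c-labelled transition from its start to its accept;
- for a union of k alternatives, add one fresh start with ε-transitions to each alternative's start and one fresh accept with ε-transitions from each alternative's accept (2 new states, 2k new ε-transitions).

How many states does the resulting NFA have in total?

Building bottom-up:
Each of the 3 symbol leaves contributes a 2-state fragment.
  r ∪ p ∪ q → 8 states

8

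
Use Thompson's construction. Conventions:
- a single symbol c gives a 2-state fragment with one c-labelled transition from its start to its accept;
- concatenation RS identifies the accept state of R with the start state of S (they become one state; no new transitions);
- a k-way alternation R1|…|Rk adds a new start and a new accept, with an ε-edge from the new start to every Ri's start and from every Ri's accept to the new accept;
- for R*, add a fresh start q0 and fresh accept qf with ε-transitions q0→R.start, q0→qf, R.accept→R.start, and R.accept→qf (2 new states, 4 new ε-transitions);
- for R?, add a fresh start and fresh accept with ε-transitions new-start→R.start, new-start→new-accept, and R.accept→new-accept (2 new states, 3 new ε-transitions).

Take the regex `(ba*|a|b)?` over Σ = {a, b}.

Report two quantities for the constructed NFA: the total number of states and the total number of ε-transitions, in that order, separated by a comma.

Bottom-up over the parse tree:
Each of the 4 symbol leaves contributes 2 states and 0 ε-transitions.
  a* — 4 states, 4 ε-transitions
  ba* — 5 states, 4 ε-transitions
  ba*|a|b — 11 states, 10 ε-transitions
  (ba*|a|b)? — 13 states, 13 ε-transitions

13, 13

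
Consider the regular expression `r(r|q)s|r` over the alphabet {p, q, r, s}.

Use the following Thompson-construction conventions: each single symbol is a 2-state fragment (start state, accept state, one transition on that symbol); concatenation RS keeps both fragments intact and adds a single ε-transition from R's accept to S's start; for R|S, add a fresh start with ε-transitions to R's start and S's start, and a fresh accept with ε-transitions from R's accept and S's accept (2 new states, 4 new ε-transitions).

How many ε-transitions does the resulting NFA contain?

10

Bottom-up over the parse tree:
Each of the 5 symbol leaves contributes 0 ε-transitions.
  r|q — 4 ε-transitions
  r(r|q)s — 6 ε-transitions
  r(r|q)s|r — 10 ε-transitions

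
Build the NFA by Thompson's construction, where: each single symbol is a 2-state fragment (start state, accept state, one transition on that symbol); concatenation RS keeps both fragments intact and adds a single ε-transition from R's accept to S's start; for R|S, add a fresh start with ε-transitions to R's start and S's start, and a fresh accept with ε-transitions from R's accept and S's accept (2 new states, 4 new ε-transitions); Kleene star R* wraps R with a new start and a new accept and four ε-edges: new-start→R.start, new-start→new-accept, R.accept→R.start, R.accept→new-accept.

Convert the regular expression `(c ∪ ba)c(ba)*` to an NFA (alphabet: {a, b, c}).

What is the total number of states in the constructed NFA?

Bottom-up over the parse tree:
Each of the 6 symbol leaves contributes a 2-state fragment.
  ba — 4 states
  c ∪ ba — 8 states
  ba — 4 states
  (ba)* — 6 states
  (c ∪ ba)c(ba)* — 16 states

16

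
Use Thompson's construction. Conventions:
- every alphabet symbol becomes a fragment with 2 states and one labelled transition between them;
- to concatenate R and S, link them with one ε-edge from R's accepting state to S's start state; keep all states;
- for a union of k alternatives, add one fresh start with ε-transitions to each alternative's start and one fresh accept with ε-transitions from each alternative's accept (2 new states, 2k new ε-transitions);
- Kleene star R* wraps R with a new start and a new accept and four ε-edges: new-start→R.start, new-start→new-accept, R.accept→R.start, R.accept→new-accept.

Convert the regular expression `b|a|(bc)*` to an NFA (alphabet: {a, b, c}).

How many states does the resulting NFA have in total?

By structural recursion:
Each of the 4 symbol leaves contributes a 2-state fragment.
  bc : 4 states
  (bc)* : 6 states
  b|a|(bc)* : 12 states

12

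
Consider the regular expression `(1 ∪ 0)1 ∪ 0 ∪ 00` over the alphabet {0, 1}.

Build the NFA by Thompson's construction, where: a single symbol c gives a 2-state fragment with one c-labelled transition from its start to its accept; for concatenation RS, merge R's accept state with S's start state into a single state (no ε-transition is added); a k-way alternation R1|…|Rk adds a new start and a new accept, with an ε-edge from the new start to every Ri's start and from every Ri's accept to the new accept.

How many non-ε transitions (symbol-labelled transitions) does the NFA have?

By structural recursion:
Each of the 6 symbol leaves contributes exactly 1 symbol transition.
  1 ∪ 0 → 2 symbol transitions
  (1 ∪ 0)1 → 3 symbol transitions
  00 → 2 symbol transitions
  (1 ∪ 0)1 ∪ 0 ∪ 00 → 6 symbol transitions

6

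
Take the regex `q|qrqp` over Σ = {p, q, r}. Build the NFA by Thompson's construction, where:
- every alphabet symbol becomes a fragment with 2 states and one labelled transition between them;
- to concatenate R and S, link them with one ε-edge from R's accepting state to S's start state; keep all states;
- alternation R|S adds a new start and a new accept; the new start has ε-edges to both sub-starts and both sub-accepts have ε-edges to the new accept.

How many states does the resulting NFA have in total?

Per subexpression:
Each of the 5 symbol leaves contributes a 2-state fragment.
  qrqp → 8 states
  q|qrqp → 12 states

12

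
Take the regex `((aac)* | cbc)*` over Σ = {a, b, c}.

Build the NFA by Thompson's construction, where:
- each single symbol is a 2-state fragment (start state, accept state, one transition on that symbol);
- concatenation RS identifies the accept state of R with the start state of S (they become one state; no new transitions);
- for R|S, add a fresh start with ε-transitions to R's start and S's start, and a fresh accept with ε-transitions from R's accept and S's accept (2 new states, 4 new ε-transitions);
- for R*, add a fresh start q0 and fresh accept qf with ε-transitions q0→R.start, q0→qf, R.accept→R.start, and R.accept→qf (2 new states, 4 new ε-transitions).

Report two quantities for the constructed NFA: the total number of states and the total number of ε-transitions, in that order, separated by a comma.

14, 12

Bottom-up over the parse tree:
Each of the 6 symbol leaves contributes 2 states and 0 ε-transitions.
  aac = 4 states, 0 ε-transitions
  (aac)* = 6 states, 4 ε-transitions
  cbc = 4 states, 0 ε-transitions
  (aac)* | cbc = 12 states, 8 ε-transitions
  ((aac)* | cbc)* = 14 states, 12 ε-transitions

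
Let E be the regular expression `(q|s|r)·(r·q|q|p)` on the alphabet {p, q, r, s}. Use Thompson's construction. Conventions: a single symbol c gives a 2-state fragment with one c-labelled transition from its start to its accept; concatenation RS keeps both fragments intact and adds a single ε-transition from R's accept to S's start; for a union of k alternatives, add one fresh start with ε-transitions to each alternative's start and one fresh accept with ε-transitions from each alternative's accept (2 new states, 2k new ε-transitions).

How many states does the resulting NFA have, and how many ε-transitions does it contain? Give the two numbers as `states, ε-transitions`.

Per subexpression:
Each of the 7 symbol leaves contributes 2 states and 0 ε-transitions.
  q|s|r → 8 states, 6 ε-transitions
  r·q → 4 states, 1 ε-transition
  r·q|q|p → 10 states, 7 ε-transitions
  (q|s|r)·(r·q|q|p) → 18 states, 14 ε-transitions

18, 14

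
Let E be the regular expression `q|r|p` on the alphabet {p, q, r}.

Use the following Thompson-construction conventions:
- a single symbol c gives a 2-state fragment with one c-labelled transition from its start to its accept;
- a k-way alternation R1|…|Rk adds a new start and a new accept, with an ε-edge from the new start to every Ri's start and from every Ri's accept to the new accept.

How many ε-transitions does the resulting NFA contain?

6

Per subexpression:
Each of the 3 symbol leaves contributes 0 ε-transitions.
  q|r|p = 6 ε-transitions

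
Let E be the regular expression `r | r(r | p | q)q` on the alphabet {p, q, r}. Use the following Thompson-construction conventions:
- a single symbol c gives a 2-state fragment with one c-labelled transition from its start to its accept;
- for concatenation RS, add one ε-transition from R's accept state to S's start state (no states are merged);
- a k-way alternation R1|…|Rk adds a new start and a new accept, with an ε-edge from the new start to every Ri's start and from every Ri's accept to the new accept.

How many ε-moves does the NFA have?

Building bottom-up:
Each of the 6 symbol leaves contributes 0 ε-transitions.
  r | p | q = 6 ε-transitions
  r(r | p | q)q = 8 ε-transitions
  r | r(r | p | q)q = 12 ε-transitions

12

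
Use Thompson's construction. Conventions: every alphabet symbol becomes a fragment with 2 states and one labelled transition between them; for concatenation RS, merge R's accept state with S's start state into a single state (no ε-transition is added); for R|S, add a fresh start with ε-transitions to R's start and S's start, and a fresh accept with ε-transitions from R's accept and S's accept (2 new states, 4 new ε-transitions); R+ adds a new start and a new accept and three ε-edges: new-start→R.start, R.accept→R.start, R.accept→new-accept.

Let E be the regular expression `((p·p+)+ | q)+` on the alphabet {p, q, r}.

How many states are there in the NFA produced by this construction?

By structural recursion:
Each of the 3 symbol leaves contributes a 2-state fragment.
  p+ — 4 states
  p·p+ — 5 states
  (p·p+)+ — 7 states
  (p·p+)+ | q — 11 states
  ((p·p+)+ | q)+ — 13 states

13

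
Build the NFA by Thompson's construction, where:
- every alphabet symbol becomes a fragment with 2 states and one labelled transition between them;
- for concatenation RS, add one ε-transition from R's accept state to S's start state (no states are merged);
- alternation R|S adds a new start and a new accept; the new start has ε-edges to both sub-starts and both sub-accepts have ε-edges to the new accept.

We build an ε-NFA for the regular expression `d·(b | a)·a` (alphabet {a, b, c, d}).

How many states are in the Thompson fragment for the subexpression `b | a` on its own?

Fragment for `b | a`:
Each of the 2 symbol leaves contributes a 2-state fragment.
  b | a — 6 states

6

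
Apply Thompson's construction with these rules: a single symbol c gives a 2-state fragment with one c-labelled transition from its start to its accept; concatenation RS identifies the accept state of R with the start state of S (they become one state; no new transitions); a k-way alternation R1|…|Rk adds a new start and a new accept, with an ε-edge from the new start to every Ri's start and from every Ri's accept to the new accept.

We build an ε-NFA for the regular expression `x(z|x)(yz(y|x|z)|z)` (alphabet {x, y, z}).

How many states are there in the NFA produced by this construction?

Bottom-up over the parse tree:
Each of the 9 symbol leaves contributes a 2-state fragment.
  z|x : 6 states
  y|x|z : 8 states
  yz(y|x|z) : 10 states
  yz(y|x|z)|z : 14 states
  x(z|x)(yz(y|x|z)|z) : 20 states

20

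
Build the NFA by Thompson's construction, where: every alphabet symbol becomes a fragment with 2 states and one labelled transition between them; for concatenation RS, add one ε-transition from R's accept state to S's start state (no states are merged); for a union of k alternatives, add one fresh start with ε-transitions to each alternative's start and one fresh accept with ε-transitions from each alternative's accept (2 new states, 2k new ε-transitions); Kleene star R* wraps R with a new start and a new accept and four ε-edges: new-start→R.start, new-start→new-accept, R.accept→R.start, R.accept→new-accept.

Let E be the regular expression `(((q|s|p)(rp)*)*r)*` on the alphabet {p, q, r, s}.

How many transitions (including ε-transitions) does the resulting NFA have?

27

Bottom-up over the parse tree:
Each of the 6 symbol leaves contributes 1 transition (1 symbol, 0 ε).
  q|s|p — 9 transitions (3 symbol, 6 ε)
  rp — 3 transitions (2 symbol, 1 ε)
  (rp)* — 7 transitions (2 symbol, 5 ε)
  (q|s|p)(rp)* — 17 transitions (5 symbol, 12 ε)
  ((q|s|p)(rp)*)* — 21 transitions (5 symbol, 16 ε)
  ((q|s|p)(rp)*)*r — 23 transitions (6 symbol, 17 ε)
  (((q|s|p)(rp)*)*r)* — 27 transitions (6 symbol, 21 ε)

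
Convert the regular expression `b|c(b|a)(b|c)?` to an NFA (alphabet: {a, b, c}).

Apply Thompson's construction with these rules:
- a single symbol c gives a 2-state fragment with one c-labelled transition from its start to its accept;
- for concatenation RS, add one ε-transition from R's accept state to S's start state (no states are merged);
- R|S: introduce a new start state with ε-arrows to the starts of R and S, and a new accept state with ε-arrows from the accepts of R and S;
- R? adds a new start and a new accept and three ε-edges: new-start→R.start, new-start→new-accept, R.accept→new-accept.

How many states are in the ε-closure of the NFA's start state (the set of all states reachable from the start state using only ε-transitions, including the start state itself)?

3

Compute the ε-closure size of each fragment's start state recursively; a symbol fragment's start has no outgoing ε-edge, so its closure is just itself (size 1).
  b|a — new start ε-reaches every alternative's start; none of them accept ε, so the new accept is not reached: |ε-closure| = 1 + 1 + 1 = 3
  b|c — new start ε-reaches every alternative's start; none of them accept ε, so the new accept is not reached: |ε-closure| = 1 + 1 + 1 = 3
  (b|c)? — new start has ε-edges to the inner start and to the new accept, so |ε-closure| = 2 + 3 = 5
  c(b|a)(b|c)? — |ε-closure| equals the left operand's closure size = 1 (its accept is not ε-reachable, so the closure stops there)
  b|c(b|a)(b|c)? — |ε-closure| = 1 + 1 + 1 = 3 (the new accept is not ε-reachable since no branch accepts ε)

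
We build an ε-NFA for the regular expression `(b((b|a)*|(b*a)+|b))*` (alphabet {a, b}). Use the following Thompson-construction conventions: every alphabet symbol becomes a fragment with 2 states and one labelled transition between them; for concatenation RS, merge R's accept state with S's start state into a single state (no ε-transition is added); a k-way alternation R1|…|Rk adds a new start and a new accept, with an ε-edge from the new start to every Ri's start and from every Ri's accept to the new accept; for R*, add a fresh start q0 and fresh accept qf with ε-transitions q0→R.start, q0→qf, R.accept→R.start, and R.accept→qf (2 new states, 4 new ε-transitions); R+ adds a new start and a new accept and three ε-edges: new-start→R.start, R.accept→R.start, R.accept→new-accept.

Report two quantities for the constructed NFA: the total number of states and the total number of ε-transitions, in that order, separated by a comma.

22, 25

Bottom-up over the parse tree:
Each of the 6 symbol leaves contributes 2 states and 0 ε-transitions.
  b|a — 6 states, 4 ε-transitions
  (b|a)* — 8 states, 8 ε-transitions
  b* — 4 states, 4 ε-transitions
  b*a — 5 states, 4 ε-transitions
  (b*a)+ — 7 states, 7 ε-transitions
  (b|a)*|(b*a)+|b — 19 states, 21 ε-transitions
  b((b|a)*|(b*a)+|b) — 20 states, 21 ε-transitions
  (b((b|a)*|(b*a)+|b))* — 22 states, 25 ε-transitions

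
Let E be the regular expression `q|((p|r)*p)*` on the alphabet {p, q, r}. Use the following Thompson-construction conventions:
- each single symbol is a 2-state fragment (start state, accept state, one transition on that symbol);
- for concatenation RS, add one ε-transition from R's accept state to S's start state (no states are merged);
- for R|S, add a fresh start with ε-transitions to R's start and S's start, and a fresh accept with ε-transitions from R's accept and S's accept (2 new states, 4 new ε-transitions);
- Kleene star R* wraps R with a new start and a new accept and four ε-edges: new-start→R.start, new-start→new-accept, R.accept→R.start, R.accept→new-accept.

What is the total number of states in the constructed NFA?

16

Bottom-up over the parse tree:
Each of the 4 symbol leaves contributes a 2-state fragment.
  p|r — 6 states
  (p|r)* — 8 states
  (p|r)*p — 10 states
  ((p|r)*p)* — 12 states
  q|((p|r)*p)* — 16 states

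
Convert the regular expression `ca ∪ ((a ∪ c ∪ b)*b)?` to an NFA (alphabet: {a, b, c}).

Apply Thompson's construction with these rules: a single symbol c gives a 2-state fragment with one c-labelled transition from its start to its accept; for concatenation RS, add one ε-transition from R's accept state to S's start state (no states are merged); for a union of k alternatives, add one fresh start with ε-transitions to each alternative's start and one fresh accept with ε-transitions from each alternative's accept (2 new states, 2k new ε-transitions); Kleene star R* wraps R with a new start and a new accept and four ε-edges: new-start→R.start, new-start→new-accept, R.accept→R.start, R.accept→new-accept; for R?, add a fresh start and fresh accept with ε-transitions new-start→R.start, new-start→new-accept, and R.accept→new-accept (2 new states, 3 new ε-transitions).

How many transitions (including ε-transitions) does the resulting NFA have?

Bottom-up over the parse tree:
Each of the 6 symbol leaves contributes 1 transition (1 symbol, 0 ε).
  ca → 3 transitions (2 symbol, 1 ε)
  a ∪ c ∪ b → 9 transitions (3 symbol, 6 ε)
  (a ∪ c ∪ b)* → 13 transitions (3 symbol, 10 ε)
  (a ∪ c ∪ b)*b → 15 transitions (4 symbol, 11 ε)
  ((a ∪ c ∪ b)*b)? → 18 transitions (4 symbol, 14 ε)
  ca ∪ ((a ∪ c ∪ b)*b)? → 25 transitions (6 symbol, 19 ε)

25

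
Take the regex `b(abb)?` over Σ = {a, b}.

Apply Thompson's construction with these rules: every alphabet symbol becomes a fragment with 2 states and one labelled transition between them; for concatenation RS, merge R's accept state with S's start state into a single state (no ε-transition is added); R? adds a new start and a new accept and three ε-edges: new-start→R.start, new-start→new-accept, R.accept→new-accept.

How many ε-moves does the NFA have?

3

Per subexpression:
Each of the 4 symbol leaves contributes 0 ε-transitions.
  abb : 0 ε-transitions
  (abb)? : 3 ε-transitions
  b(abb)? : 3 ε-transitions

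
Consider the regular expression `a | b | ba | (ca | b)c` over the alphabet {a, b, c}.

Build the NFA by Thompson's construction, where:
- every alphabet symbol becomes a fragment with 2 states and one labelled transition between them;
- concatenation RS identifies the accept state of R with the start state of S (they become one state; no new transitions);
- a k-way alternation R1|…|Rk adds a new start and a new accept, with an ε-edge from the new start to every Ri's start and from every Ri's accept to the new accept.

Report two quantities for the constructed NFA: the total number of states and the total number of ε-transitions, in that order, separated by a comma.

17, 12

Recursing over subexpressions:
Each of the 8 symbol leaves contributes 2 states and 0 ε-transitions.
  ba : 3 states, 0 ε-transitions
  ca : 3 states, 0 ε-transitions
  ca | b : 7 states, 4 ε-transitions
  (ca | b)c : 8 states, 4 ε-transitions
  a | b | ba | (ca | b)c : 17 states, 12 ε-transitions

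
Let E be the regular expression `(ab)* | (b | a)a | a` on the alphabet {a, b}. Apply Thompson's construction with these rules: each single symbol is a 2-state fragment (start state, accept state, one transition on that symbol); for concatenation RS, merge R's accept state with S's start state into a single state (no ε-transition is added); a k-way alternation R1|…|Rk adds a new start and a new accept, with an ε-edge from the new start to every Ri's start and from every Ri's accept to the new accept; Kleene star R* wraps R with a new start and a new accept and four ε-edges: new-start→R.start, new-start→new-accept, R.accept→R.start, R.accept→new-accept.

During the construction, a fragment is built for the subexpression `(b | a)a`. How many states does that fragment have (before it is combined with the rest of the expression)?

Fragment for `(b | a)a`:
Each of the 3 symbol leaves contributes a 2-state fragment.
  b | a — 6 states
  (b | a)a — 7 states

7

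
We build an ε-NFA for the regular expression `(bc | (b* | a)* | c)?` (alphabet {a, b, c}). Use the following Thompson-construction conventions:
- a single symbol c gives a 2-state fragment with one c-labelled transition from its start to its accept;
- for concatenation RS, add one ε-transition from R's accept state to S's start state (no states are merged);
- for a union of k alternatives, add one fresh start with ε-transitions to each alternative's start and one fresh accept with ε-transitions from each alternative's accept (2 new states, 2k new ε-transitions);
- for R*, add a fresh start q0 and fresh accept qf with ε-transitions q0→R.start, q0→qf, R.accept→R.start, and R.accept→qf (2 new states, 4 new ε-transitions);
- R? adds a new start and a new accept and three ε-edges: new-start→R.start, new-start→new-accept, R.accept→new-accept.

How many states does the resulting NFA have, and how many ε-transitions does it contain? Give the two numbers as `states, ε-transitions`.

Per subexpression:
Each of the 5 symbol leaves contributes 2 states and 0 ε-transitions.
  bc — 4 states, 1 ε-transition
  b* — 4 states, 4 ε-transitions
  b* | a — 8 states, 8 ε-transitions
  (b* | a)* — 10 states, 12 ε-transitions
  bc | (b* | a)* | c — 18 states, 19 ε-transitions
  (bc | (b* | a)* | c)? — 20 states, 22 ε-transitions

20, 22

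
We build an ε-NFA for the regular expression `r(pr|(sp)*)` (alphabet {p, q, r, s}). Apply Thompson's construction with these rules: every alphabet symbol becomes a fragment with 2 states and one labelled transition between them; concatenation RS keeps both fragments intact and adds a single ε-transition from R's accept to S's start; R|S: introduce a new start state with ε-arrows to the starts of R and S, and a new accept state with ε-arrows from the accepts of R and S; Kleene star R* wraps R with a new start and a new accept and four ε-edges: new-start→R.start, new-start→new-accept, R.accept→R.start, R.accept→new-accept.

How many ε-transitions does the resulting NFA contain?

11

Building bottom-up:
Each of the 5 symbol leaves contributes 0 ε-transitions.
  pr = 1 ε-transition
  sp = 1 ε-transition
  (sp)* = 5 ε-transitions
  pr|(sp)* = 10 ε-transitions
  r(pr|(sp)*) = 11 ε-transitions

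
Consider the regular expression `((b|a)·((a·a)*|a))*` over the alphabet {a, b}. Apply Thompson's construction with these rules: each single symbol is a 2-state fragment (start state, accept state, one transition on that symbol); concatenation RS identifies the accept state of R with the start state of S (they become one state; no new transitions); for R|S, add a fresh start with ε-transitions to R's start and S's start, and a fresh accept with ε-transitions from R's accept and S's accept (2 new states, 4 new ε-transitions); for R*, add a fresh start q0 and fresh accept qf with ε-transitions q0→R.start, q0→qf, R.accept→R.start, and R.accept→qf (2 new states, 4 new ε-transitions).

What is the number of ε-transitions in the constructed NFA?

16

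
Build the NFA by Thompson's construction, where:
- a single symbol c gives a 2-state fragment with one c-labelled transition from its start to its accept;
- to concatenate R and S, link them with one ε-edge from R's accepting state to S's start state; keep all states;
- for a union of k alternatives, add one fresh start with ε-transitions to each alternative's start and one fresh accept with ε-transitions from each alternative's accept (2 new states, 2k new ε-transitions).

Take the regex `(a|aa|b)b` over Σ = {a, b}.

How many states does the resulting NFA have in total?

12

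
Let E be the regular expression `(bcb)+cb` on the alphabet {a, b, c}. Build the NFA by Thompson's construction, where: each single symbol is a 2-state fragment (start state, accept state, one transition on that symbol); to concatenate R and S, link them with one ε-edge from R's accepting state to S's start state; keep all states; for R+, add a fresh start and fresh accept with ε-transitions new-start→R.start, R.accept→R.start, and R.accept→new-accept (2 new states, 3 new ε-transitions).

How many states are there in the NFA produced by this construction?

12

Recursing over subexpressions:
Each of the 5 symbol leaves contributes a 2-state fragment.
  bcb = 6 states
  (bcb)+ = 8 states
  (bcb)+cb = 12 states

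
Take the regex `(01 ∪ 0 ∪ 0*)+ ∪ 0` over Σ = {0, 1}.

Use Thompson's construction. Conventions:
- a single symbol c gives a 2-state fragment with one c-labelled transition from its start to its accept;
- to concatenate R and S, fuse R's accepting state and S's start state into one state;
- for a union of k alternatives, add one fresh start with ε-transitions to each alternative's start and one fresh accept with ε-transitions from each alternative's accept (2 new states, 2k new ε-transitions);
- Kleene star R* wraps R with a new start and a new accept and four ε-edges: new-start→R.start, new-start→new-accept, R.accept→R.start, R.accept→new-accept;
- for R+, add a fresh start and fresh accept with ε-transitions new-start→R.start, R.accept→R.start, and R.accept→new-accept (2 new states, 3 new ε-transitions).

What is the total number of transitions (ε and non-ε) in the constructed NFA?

22

Recursing over subexpressions:
Each of the 5 symbol leaves contributes 1 transition (1 symbol, 0 ε).
  01 — 2 transitions (2 symbol, 0 ε)
  0* — 5 transitions (1 symbol, 4 ε)
  01 ∪ 0 ∪ 0* — 14 transitions (4 symbol, 10 ε)
  (01 ∪ 0 ∪ 0*)+ — 17 transitions (4 symbol, 13 ε)
  (01 ∪ 0 ∪ 0*)+ ∪ 0 — 22 transitions (5 symbol, 17 ε)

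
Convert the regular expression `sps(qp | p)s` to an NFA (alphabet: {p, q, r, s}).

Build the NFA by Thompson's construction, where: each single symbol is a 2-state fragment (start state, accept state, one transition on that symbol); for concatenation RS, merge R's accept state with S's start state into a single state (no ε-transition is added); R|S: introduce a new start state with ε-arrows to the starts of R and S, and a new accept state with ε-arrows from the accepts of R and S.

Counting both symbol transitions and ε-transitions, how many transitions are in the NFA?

Bottom-up over the parse tree:
Each of the 7 symbol leaves contributes 1 transition (1 symbol, 0 ε).
  qp → 2 transitions (2 symbol, 0 ε)
  qp | p → 7 transitions (3 symbol, 4 ε)
  sps(qp | p)s → 11 transitions (7 symbol, 4 ε)

11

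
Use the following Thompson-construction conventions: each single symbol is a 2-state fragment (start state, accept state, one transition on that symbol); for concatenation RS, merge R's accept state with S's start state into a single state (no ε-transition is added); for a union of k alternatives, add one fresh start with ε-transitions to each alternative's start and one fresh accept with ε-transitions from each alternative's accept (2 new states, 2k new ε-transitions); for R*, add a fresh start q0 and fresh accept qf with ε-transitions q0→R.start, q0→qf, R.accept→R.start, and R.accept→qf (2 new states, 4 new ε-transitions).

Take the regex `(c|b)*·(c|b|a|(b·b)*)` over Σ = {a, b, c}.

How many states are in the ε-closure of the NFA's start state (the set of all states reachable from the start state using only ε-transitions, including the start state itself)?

Compute the ε-closure size of each fragment's start state recursively; a symbol fragment's start has no outgoing ε-edge, so its closure is just itself (size 1).
  c|b — new start ε-reaches every alternative's start; none of them accept ε, so the new accept is not reached: |closure| = 1 + 1 + 1 = 3
  (c|b)* — |closure| = 1 (new start) + 3 (body) + 1 (new accept) = 5
  b·b — same as the first factor's closure: |closure| = 1
  (b·b)* — the star's fresh start ε-reaches both the body's start and the fresh accept: |closure| = 2 + 1 = 3
  c|b|a|(b·b)* — |closure| = 1 (new start) + (1 + 1 + 1 + 3) + 1 (new accept, since some branch ε-reaches its own accept) = 8
  (c|b)*·(c|b|a|(b·b)*) — the left operand accepts ε, so the closure extends into the next operand (the shared merged state is already counted); |closure| = 5 + (8−1) = 12

12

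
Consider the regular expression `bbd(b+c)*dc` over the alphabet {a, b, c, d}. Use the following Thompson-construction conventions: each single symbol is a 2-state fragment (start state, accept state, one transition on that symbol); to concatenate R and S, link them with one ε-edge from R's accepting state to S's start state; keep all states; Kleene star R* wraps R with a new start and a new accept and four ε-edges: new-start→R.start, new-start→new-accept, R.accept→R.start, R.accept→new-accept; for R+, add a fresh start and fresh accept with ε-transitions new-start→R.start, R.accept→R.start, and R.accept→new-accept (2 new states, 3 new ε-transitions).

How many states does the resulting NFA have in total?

Per subexpression:
Each of the 7 symbol leaves contributes a 2-state fragment.
  b+ — 4 states
  b+c — 6 states
  (b+c)* — 8 states
  bbd(b+c)*dc — 18 states

18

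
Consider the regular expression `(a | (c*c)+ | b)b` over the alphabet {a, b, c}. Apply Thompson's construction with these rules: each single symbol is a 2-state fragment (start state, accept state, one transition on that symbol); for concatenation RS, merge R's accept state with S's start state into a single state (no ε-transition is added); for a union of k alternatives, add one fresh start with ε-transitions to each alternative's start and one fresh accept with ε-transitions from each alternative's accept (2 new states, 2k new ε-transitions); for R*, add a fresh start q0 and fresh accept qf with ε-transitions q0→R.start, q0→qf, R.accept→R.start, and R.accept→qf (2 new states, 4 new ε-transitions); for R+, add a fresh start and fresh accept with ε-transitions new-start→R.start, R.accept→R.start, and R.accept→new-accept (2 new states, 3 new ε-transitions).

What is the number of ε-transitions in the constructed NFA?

13

Recursing over subexpressions:
Each of the 5 symbol leaves contributes 0 ε-transitions.
  c* → 4 ε-transitions
  c*c → 4 ε-transitions
  (c*c)+ → 7 ε-transitions
  a | (c*c)+ | b → 13 ε-transitions
  (a | (c*c)+ | b)b → 13 ε-transitions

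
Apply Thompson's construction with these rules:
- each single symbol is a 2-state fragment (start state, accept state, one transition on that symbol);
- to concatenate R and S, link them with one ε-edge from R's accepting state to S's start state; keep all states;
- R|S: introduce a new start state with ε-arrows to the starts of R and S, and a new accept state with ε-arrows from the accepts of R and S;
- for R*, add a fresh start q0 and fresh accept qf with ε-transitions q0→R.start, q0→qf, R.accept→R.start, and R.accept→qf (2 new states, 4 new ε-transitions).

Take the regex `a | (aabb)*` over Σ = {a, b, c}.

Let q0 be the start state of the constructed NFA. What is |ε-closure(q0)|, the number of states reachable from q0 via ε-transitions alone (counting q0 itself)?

6

Compute the ε-closure size of each fragment's start state recursively; a symbol fragment's start has no outgoing ε-edge, so its closure is just itself (size 1).
  aabb : |ε-closure| equals the left operand's closure size = 1 (its accept is not ε-reachable, so the closure stops there)
  (aabb)* : |ε-closure| = 1 (new start) + 1 (body) + 1 (new accept) = 3
  a | (aabb)* : |ε-closure| = 1 (new start) + (1 + 3) + 1 (new accept, since some branch ε-reaches its own accept) = 6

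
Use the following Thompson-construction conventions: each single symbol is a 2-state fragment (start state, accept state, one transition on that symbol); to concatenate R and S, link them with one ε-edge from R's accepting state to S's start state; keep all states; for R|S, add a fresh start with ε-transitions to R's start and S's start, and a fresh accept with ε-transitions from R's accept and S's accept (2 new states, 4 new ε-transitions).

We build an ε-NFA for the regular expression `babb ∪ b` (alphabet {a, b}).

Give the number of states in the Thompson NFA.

Bottom-up over the parse tree:
Each of the 5 symbol leaves contributes a 2-state fragment.
  babb → 8 states
  babb ∪ b → 12 states

12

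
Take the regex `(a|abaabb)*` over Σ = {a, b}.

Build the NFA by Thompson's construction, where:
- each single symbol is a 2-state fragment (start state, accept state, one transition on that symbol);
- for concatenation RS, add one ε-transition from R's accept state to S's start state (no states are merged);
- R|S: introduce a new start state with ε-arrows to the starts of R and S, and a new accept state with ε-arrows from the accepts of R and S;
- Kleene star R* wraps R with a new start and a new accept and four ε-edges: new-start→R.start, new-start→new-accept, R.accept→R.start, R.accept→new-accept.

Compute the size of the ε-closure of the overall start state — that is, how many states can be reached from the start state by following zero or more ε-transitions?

Work bottom-up. For each fragment F, track |ε-closure(F.start)| and whether F's accept lies in that closure (i.e. whether F accepts ε). A single-symbol fragment has closure size 1 and does not accept ε.
  abaabb : same as the first factor's closure: |ε-closure| = 1
  a|abaabb : |ε-closure| = 1 + 1 + 1 = 3 (the new accept is not ε-reachable since no branch accepts ε)
  (a|abaabb)* : the star's fresh start ε-reaches both the body's start and the fresh accept: |ε-closure| = 2 + 3 = 5

5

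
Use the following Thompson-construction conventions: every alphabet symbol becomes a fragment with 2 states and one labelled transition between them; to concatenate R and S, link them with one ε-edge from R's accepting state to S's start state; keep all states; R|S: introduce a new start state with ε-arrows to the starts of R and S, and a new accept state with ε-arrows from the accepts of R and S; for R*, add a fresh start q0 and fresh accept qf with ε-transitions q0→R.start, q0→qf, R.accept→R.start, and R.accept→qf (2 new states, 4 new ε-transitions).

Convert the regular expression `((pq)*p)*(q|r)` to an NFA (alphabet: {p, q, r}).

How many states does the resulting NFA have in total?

Per subexpression:
Each of the 5 symbol leaves contributes a 2-state fragment.
  pq → 4 states
  (pq)* → 6 states
  (pq)*p → 8 states
  ((pq)*p)* → 10 states
  q|r → 6 states
  ((pq)*p)*(q|r) → 16 states

16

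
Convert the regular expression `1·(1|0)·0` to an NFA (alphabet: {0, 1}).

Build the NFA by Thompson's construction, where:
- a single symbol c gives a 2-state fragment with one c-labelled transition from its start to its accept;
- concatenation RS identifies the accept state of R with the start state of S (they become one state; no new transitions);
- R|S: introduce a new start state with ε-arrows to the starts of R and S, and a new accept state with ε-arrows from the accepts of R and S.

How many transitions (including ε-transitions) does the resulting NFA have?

Building bottom-up:
Each of the 4 symbol leaves contributes 1 transition (1 symbol, 0 ε).
  1|0 : 6 transitions (2 symbol, 4 ε)
  1·(1|0)·0 : 8 transitions (4 symbol, 4 ε)

8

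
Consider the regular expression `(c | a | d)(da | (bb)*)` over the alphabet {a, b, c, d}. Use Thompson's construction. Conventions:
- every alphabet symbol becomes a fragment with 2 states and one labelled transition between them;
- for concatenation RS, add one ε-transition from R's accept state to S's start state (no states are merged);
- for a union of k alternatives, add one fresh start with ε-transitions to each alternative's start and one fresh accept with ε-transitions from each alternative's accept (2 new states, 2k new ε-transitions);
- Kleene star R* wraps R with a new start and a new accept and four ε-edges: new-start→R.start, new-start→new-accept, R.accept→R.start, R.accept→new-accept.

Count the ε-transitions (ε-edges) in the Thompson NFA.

Building bottom-up:
Each of the 7 symbol leaves contributes 0 ε-transitions.
  c | a | d = 6 ε-transitions
  da = 1 ε-transition
  bb = 1 ε-transition
  (bb)* = 5 ε-transitions
  da | (bb)* = 10 ε-transitions
  (c | a | d)(da | (bb)*) = 17 ε-transitions

17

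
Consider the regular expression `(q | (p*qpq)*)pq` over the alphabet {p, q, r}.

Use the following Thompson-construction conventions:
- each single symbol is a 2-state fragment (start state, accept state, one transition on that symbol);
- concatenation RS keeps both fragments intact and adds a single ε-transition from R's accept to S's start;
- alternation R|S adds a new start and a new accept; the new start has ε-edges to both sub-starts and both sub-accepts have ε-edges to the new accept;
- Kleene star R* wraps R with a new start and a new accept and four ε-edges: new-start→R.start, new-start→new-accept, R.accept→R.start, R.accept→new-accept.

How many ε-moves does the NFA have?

17

Per subexpression:
Each of the 7 symbol leaves contributes 0 ε-transitions.
  p* = 4 ε-transitions
  p*qpq = 7 ε-transitions
  (p*qpq)* = 11 ε-transitions
  q | (p*qpq)* = 15 ε-transitions
  (q | (p*qpq)*)pq = 17 ε-transitions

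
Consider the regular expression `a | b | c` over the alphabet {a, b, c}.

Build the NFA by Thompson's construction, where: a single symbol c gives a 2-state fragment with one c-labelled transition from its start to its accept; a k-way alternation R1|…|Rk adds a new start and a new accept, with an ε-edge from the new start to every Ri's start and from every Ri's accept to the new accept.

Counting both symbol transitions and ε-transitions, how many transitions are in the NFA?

9

Bottom-up over the parse tree:
Each of the 3 symbol leaves contributes 1 transition (1 symbol, 0 ε).
  a | b | c = 9 transitions (3 symbol, 6 ε)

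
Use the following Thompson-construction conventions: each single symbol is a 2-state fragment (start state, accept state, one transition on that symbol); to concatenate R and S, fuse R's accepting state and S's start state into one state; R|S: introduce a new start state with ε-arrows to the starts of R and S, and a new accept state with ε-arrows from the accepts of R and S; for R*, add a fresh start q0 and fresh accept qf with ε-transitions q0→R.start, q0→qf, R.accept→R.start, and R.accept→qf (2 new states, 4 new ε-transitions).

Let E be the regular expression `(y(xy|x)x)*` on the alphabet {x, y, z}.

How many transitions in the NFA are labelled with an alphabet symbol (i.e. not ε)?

By structural recursion:
Each of the 5 symbol leaves contributes exactly 1 symbol transition.
  xy — 2 symbol transitions
  xy|x — 3 symbol transitions
  y(xy|x)x — 5 symbol transitions
  (y(xy|x)x)* — 5 symbol transitions

5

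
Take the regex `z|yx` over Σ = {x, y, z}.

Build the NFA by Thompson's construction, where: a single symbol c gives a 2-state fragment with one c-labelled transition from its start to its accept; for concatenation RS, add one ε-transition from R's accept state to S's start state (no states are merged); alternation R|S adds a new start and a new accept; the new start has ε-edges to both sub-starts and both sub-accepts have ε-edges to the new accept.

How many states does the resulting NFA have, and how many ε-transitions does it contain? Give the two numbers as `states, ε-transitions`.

By structural recursion:
Each of the 3 symbol leaves contributes 2 states and 0 ε-transitions.
  yx — 4 states, 1 ε-transition
  z|yx — 8 states, 5 ε-transitions

8, 5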